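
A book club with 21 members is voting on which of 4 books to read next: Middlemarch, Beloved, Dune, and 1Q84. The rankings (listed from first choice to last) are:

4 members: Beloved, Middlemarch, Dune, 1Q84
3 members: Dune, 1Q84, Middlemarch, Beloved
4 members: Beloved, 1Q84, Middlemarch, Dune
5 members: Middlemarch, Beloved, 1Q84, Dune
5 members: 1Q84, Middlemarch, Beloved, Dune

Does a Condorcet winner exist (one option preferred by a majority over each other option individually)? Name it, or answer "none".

Checking pairwise contests:
1Q84 beats Middlemarch 12–9.
Middlemarch beats Beloved 13–8.
Middlemarch beats Dune 18–3.
Beloved beats 1Q84 13–8.
Every option loses at least one head-to-head, so there is no Condorcet winner.

none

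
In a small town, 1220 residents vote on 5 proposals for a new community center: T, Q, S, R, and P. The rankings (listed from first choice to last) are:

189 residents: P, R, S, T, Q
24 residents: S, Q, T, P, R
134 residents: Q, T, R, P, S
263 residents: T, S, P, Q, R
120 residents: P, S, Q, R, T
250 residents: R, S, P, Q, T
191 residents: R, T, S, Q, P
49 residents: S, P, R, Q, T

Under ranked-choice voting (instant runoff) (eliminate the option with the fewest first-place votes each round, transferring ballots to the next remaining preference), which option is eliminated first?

S

Round 1: T 263, Q 134, S 73, R 441, P 309. Eliminate S.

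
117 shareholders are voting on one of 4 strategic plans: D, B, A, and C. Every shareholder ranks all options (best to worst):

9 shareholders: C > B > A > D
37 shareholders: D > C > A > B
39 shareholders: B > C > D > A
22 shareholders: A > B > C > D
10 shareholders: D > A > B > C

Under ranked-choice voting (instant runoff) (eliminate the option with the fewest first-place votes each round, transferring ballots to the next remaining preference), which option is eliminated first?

C

Round 1: D 47, B 39, A 22, C 9. Eliminate C.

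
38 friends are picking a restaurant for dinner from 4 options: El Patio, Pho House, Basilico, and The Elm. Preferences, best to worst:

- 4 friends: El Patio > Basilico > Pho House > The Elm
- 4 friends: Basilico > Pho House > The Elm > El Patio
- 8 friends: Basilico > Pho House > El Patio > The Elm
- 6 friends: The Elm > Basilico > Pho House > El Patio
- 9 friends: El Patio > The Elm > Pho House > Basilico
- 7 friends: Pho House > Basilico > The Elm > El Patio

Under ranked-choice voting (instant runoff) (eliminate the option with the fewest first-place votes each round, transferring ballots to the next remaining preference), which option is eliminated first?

Round 1: El Patio 13, Pho House 7, Basilico 12, The Elm 6. Eliminate The Elm.

The Elm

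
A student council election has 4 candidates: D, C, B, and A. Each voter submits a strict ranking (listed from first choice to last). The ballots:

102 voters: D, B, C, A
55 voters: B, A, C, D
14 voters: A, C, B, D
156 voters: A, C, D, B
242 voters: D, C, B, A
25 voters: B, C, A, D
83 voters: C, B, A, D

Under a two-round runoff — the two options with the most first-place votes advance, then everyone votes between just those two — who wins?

D

Round 1 first-place votes: D 344, C 83, B 80, A 170.
D and A advance.
Runoff: D is preferred to A by 344 voters; A by 333.
D wins the runoff.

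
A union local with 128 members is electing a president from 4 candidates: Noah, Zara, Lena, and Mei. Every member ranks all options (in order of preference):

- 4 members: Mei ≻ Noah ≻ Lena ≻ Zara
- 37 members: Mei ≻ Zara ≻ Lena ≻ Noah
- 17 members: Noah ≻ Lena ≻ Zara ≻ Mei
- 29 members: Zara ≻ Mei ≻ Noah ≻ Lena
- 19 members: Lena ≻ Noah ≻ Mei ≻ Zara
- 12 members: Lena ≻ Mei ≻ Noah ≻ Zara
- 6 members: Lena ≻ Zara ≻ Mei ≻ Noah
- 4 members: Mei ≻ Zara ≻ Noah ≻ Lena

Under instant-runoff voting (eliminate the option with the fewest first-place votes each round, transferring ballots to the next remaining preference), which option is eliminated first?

Noah

Round 1: Noah 17, Zara 29, Lena 37, Mei 45. Eliminate Noah.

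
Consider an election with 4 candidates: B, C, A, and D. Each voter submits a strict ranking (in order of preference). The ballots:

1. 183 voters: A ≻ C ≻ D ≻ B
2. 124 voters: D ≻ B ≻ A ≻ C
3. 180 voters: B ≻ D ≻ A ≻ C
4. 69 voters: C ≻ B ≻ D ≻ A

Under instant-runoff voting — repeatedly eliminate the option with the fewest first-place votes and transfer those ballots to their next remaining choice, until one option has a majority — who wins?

Round 1: B 180, C 69, A 183, D 124. Eliminate C.
Round 2: B 249, A 183, D 124. Eliminate D.
Round 3: B 373, A 183. B has a majority.

B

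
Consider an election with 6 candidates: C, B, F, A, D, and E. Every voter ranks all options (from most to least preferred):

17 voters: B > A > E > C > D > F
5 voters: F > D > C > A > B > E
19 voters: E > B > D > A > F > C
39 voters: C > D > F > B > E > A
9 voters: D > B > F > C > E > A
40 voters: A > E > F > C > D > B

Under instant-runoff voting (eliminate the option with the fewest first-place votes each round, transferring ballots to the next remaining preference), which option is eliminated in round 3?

E

Round 1: C 39, B 17, F 5, A 40, D 9, E 19. Eliminate F.
Round 2: C 39, B 17, A 40, D 14, E 19. Eliminate D.
Round 3: C 44, B 26, A 40, E 19. Eliminate E.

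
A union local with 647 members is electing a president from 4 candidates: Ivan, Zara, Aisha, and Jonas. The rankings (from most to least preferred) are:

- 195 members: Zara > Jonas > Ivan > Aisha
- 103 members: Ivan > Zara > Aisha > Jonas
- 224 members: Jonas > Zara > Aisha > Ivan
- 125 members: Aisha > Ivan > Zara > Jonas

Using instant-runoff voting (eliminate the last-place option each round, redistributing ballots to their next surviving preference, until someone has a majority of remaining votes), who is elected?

Round 1: Ivan 103, Zara 195, Aisha 125, Jonas 224. Eliminate Ivan.
Round 2: Zara 298, Aisha 125, Jonas 224. Eliminate Aisha.
Round 3: Zara 423, Jonas 224. Zara has a majority.

Zara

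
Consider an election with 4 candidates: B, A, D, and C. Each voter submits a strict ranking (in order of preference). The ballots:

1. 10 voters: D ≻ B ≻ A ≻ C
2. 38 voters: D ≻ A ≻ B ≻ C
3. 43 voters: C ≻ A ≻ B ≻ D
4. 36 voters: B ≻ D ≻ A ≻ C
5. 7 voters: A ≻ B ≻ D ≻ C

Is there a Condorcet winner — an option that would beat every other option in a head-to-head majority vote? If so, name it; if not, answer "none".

none

Checking pairwise contests:
A beats B 88–46.
D beats A 84–50.
B beats D 86–48.
B beats C 91–43.
Every option loses at least one head-to-head, so there is no Condorcet winner.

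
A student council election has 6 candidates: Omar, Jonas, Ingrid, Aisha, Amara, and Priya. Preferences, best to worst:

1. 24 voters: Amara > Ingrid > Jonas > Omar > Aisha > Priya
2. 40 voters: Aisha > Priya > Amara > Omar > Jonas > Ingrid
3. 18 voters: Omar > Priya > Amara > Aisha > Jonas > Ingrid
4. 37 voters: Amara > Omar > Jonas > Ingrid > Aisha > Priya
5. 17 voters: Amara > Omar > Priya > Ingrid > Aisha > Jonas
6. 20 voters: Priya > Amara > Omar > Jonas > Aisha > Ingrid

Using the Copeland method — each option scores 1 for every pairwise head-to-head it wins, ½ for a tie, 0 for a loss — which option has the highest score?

Amara

Omar: beats Jonas, Ingrid, Aisha, and Priya; loses to Amara → score 4.
Jonas: beats Ingrid and Aisha; loses to Omar, Amara, and Priya → score 2.
Ingrid: ties Aisha; loses to Omar, Jonas, Amara, and Priya → score 0.5.
Aisha: beats Priya; ties Ingrid; loses to Omar, Jonas, and Amara → score 1.5.
Amara: beats Omar, Jonas, Ingrid, and Aisha; ties Priya → score 4.5.
Priya: beats Jonas and Ingrid; ties Amara; loses to Omar and Aisha → score 2.5.
Amara has the best pairwise record.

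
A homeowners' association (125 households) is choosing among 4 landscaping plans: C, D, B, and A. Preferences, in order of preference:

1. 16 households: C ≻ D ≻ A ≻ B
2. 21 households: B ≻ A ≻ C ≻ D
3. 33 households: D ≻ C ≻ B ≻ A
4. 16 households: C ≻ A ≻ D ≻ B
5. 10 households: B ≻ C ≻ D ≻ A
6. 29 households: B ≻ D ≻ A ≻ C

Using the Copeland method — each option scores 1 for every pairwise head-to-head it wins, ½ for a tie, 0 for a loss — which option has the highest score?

C

C: beats D, B, and A → score 3.
D: beats B and A; loses to C → score 2.
B: beats A; loses to C and D → score 1.
A: loses to C, D, and B → score 0.
C has the best pairwise record.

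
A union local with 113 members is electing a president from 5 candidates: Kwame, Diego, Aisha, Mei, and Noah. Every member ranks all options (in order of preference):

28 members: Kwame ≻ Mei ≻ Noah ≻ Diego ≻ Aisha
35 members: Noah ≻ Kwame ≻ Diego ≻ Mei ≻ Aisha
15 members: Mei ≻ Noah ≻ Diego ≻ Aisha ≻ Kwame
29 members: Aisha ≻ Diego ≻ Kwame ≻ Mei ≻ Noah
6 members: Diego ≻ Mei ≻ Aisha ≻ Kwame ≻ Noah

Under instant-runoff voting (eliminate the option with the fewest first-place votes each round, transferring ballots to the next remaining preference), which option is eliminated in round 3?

Kwame

Round 1: Kwame 28, Diego 6, Aisha 29, Mei 15, Noah 35. Eliminate Diego.
Round 2: Kwame 28, Aisha 29, Mei 21, Noah 35. Eliminate Mei.
Round 3: Kwame 28, Aisha 35, Noah 50. Eliminate Kwame.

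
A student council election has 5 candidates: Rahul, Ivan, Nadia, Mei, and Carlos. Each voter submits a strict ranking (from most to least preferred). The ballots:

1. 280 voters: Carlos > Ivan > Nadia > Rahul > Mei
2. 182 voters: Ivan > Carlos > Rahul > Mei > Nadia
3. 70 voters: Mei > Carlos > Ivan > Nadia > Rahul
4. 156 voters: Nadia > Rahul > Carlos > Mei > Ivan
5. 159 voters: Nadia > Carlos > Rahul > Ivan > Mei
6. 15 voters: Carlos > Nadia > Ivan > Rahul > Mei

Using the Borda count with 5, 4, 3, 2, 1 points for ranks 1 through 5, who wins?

Rahul: 280·2 + 182·3 + 70·1 + 156·4 + 159·3 + 15·2 = 2307
Ivan: 280·4 + 182·5 + 70·3 + 156·1 + 159·2 + 15·3 = 2759
Nadia: 280·3 + 182·1 + 70·2 + 156·5 + 159·5 + 15·4 = 2797
Mei: 280·1 + 182·2 + 70·5 + 156·2 + 159·1 + 15·1 = 1480
Carlos: 280·5 + 182·4 + 70·4 + 156·3 + 159·4 + 15·5 = 3587
Carlos has the highest Borda score (3587).

Carlos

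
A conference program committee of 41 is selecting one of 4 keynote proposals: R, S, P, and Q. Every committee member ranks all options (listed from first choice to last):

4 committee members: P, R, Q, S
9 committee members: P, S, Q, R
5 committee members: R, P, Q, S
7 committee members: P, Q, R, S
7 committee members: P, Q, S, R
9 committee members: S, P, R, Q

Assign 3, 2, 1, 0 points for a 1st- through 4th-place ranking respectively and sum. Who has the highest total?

P

R: 4·2 + 9·0 + 5·3 + 7·1 + 7·0 + 9·1 = 39
S: 4·0 + 9·2 + 5·0 + 7·0 + 7·1 + 9·3 = 52
P: 4·3 + 9·3 + 5·2 + 7·3 + 7·3 + 9·2 = 109
Q: 4·1 + 9·1 + 5·1 + 7·2 + 7·2 + 9·0 = 46
P has the highest Borda score (109).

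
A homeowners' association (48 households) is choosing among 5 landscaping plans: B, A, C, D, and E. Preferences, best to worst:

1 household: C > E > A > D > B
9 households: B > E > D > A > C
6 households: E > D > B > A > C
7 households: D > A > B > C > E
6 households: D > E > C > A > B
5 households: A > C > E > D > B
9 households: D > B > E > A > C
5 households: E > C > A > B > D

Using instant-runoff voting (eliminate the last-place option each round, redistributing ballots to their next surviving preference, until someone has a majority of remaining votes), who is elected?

Round 1: B 9, A 5, C 1, D 22, E 11. Eliminate C.
Round 2: B 9, A 5, D 22, E 12. Eliminate A.
Round 3: B 9, D 22, E 17. Eliminate B.
Round 4: D 22, E 26. E has a majority.

E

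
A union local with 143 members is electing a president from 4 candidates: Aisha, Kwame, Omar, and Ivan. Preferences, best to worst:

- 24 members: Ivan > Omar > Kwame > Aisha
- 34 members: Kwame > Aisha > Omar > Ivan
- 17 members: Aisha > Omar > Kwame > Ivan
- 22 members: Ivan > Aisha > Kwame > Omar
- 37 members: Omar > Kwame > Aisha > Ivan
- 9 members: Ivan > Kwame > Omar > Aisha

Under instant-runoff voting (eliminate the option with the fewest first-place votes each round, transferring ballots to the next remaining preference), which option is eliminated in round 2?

Round 1: Aisha 17, Kwame 34, Omar 37, Ivan 55. Eliminate Aisha.
Round 2: Kwame 34, Omar 54, Ivan 55. Eliminate Kwame.

Kwame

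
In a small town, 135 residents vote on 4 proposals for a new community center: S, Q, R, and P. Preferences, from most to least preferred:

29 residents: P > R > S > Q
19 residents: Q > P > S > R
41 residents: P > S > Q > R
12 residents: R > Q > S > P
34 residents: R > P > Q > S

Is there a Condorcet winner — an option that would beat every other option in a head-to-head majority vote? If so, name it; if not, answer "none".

P vs S: 123–12 for P.
P vs Q: 104–31 for P.
P vs R: 89–46 for P.
P beats every other option head-to-head.

P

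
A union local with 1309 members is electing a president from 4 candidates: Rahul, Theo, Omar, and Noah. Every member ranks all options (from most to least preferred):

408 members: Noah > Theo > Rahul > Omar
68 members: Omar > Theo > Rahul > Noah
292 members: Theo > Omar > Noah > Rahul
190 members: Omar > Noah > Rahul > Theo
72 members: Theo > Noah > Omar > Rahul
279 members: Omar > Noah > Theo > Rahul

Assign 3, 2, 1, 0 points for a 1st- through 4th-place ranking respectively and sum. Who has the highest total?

Rahul: 408·1 + 68·1 + 292·0 + 190·1 + 72·0 + 279·0 = 666
Theo: 408·2 + 68·2 + 292·3 + 190·0 + 72·3 + 279·1 = 2323
Omar: 408·0 + 68·3 + 292·2 + 190·3 + 72·1 + 279·3 = 2267
Noah: 408·3 + 68·0 + 292·1 + 190·2 + 72·2 + 279·2 = 2598
Noah has the highest Borda score (2598).

Noah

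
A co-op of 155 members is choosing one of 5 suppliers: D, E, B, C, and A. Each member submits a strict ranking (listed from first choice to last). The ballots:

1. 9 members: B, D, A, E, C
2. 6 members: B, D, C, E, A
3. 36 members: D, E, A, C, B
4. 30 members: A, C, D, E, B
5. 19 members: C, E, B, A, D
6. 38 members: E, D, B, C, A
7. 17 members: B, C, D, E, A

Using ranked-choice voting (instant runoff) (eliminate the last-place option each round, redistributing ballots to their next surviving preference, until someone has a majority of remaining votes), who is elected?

Round 1: D 36, E 38, B 32, C 19, A 30. Eliminate C.
Round 2: D 36, E 57, B 32, A 30. Eliminate A.
Round 3: D 66, E 57, B 32. Eliminate B.
Round 4: D 98, E 57. D has a majority.

D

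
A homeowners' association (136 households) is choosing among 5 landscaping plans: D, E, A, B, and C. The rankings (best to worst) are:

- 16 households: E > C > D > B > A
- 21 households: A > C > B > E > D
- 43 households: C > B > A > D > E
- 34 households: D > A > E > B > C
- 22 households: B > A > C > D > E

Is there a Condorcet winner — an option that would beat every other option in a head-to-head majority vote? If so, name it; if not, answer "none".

Checking pairwise contests:
A beats D 86–50.
D beats E 99–37.
B beats A 81–55.
C beats B 80–56.
A beats C 77–59.
Every option loses at least one head-to-head, so there is no Condorcet winner.

none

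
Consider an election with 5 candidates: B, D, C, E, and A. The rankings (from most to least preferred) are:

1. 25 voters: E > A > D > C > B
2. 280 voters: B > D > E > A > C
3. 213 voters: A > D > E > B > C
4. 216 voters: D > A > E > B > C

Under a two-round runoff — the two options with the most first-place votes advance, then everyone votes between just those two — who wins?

D

Round 1 first-place votes: B 280, D 216, C 0, E 25, A 213.
B and D advance.
Runoff: B is preferred to D by 280 voters; D by 454.
D wins the runoff.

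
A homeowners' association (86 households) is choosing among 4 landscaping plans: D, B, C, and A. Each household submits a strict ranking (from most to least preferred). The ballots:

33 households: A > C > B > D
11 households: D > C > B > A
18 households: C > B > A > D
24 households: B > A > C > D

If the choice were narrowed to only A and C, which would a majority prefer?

Voters preferring A to C: 57; preferring C to A: 29.
A wins the head-to-head.

A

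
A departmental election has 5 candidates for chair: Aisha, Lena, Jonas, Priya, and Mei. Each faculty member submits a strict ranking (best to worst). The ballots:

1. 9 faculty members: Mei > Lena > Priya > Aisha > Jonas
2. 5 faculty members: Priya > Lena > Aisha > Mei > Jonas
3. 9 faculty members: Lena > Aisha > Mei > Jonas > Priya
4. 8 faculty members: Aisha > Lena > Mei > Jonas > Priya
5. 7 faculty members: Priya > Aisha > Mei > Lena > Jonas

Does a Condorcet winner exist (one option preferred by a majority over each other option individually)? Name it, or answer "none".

Lena vs Aisha: 23–15 for Lena.
Lena vs Jonas: 38–0 for Lena.
Lena vs Priya: 26–12 for Lena.
Lena vs Mei: 22–16 for Lena.
Lena beats every other option head-to-head.

Lena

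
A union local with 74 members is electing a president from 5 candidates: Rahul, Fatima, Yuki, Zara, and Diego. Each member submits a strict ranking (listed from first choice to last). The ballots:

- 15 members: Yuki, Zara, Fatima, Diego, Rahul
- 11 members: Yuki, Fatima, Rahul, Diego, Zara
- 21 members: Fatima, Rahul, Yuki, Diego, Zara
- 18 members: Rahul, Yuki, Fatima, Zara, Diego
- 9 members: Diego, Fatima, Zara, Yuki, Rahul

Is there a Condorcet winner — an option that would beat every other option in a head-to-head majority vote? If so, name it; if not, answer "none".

Checking pairwise contests:
Fatima beats Rahul 56–18.
Yuki beats Fatima 44–30.
Rahul beats Yuki 39–35.
Rahul beats Zara 50–24.
Rahul beats Diego 50–24.
Every option loses at least one head-to-head, so there is no Condorcet winner.

none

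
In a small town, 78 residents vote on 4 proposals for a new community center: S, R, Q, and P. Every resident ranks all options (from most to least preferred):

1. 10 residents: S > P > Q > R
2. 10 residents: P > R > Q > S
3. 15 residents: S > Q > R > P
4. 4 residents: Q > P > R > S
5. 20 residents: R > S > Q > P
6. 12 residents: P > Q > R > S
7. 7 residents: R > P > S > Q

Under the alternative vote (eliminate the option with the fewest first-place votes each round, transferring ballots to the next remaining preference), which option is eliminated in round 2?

Round 1: S 25, R 27, Q 4, P 22. Eliminate Q.
Round 2: S 25, R 27, P 26. Eliminate S.

S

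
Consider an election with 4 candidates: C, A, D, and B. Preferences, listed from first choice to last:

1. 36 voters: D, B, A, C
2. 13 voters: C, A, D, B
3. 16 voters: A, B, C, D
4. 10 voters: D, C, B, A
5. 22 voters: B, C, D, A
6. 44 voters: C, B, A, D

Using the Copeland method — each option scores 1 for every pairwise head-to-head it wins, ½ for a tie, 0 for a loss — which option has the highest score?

B

C: beats A and D; loses to B → score 2.
A: beats D; loses to C and B → score 1.
D: loses to C, A, and B → score 0.
B: beats C, A, and D → score 3.
B has the best pairwise record.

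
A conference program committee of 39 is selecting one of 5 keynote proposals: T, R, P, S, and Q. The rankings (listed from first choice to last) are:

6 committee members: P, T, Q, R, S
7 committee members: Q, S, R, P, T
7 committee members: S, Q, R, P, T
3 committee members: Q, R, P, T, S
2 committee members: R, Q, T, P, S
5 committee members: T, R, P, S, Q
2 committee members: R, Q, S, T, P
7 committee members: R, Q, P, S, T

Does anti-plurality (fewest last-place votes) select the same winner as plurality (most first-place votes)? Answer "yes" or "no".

Anti-plurality — last-place votes: T 21, R 0, P 2, S 11, Q 5. Winner: R.
Plurality — first-place votes: T 5, R 11, P 6, S 7, Q 10. Winner: R.
The two methods agree.

yes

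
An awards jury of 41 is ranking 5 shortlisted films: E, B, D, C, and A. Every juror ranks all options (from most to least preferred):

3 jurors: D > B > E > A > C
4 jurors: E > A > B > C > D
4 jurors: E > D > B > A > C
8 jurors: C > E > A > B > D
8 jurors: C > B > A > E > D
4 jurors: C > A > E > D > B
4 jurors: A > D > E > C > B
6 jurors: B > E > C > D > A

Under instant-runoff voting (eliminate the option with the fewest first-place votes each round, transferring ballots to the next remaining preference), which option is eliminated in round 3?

Round 1: E 8, B 6, D 3, C 20, A 4. Eliminate D.
Round 2: E 8, B 9, C 20, A 4. Eliminate A.
Round 3: E 12, B 9, C 20. Eliminate B.

B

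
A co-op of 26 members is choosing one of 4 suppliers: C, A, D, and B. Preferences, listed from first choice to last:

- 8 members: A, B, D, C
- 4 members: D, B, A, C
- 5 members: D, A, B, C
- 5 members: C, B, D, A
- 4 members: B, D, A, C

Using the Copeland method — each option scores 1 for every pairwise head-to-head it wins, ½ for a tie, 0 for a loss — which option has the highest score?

C: loses to A, D, and B → score 0.
A: beats C; ties B; loses to D → score 1.5.
D: beats C and A; loses to B → score 2.
B: beats C and D; ties A → score 2.5.
B has the best pairwise record.

B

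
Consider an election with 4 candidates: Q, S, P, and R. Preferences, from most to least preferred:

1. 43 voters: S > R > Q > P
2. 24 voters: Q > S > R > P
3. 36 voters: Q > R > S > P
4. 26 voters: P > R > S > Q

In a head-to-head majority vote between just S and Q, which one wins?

S

Voters preferring S to Q: 69; preferring Q to S: 60.
S wins the head-to-head.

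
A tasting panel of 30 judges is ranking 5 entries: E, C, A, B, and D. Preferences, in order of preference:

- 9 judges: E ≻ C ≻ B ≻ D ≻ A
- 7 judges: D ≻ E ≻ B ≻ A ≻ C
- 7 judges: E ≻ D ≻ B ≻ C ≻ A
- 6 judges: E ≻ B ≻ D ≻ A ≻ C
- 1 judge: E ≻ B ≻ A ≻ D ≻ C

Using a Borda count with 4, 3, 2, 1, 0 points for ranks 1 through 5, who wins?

E

E: 9·4 + 7·3 + 7·4 + 6·4 + 1·4 = 113
C: 9·3 + 7·0 + 7·1 + 6·0 + 1·0 = 34
A: 9·0 + 7·1 + 7·0 + 6·1 + 1·2 = 15
B: 9·2 + 7·2 + 7·2 + 6·3 + 1·3 = 67
D: 9·1 + 7·4 + 7·3 + 6·2 + 1·1 = 71
E has the highest Borda score (113).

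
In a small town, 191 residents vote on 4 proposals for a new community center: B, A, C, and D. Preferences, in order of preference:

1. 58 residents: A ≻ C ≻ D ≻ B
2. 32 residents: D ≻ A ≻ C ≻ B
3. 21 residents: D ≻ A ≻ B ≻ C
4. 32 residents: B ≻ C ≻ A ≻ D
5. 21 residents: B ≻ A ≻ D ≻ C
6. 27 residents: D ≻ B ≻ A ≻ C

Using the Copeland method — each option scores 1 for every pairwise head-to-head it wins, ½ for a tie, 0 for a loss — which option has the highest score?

B: beats C; loses to A and D → score 1.
A: beats B, C, and D → score 3.
C: loses to B, A, and D → score 0.
D: beats B and C; loses to A → score 2.
A has the best pairwise record.

A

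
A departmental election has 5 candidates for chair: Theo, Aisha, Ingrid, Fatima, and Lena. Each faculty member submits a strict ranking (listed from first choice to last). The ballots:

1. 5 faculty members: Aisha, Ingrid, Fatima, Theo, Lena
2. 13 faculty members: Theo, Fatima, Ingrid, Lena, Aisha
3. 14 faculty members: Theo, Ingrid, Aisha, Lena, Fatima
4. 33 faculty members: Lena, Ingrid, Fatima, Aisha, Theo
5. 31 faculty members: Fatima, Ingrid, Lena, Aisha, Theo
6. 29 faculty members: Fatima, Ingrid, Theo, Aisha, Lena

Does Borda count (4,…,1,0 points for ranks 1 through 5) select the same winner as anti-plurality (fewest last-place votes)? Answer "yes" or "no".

Borda — scores: Theo 171, Aisha 141, Ingrid 362, Fatima 355, Lena 221. Winner: Ingrid.
Anti-plurality — last-place votes: Theo 64, Aisha 13, Ingrid 0, Fatima 14, Lena 34. Winner: Ingrid.
The two methods agree.

yes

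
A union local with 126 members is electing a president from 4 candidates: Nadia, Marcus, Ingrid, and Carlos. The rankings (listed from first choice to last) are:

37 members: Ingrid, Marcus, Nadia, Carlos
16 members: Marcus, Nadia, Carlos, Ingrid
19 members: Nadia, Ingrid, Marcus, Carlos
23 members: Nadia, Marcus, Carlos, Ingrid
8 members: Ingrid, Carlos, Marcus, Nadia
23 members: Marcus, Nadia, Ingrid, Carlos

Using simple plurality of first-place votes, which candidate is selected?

Ingrid

First-place votes: Nadia 42, Marcus 39, Ingrid 45, Carlos 0.
Ingrid has the most first-place votes.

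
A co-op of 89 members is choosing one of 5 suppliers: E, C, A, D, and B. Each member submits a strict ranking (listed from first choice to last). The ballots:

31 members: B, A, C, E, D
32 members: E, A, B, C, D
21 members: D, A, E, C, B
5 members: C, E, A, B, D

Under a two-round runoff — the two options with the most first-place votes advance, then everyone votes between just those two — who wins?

Round 1 first-place votes: E 32, C 5, A 0, D 21, B 31.
E and B advance.
Runoff: E is preferred to B by 58 voters; B by 31.
E wins the runoff.

E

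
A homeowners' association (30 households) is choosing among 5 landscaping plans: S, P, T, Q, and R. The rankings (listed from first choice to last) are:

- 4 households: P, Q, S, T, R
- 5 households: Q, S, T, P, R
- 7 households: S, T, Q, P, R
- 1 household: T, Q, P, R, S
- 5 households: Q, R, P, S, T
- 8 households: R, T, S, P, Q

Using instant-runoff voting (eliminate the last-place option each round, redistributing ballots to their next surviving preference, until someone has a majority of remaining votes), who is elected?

Q

Round 1: S 7, P 4, T 1, Q 10, R 8. Eliminate T.
Round 2: S 7, P 4, Q 11, R 8. Eliminate P.
Round 3: S 7, Q 15, R 8. Eliminate S.
Round 4: Q 22, R 8. Q has a majority.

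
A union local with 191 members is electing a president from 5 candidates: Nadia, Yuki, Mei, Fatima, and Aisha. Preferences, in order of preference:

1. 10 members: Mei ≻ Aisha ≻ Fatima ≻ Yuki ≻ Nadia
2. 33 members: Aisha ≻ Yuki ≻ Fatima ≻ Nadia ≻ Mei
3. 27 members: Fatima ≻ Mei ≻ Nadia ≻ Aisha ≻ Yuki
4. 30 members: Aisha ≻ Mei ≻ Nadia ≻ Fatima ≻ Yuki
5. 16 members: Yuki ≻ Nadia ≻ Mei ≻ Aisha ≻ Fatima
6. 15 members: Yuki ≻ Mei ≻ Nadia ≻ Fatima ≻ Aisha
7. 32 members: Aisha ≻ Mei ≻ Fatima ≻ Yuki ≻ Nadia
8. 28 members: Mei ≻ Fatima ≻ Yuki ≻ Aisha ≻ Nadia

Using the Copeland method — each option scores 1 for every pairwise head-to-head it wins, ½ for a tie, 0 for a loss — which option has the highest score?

Mei

Nadia: loses to Yuki, Mei, Fatima, and Aisha → score 0.
Yuki: beats Nadia; loses to Mei, Fatima, and Aisha → score 1.
Mei: beats Nadia, Yuki, Fatima, and Aisha → score 4.
Fatima: beats Nadia and Yuki; loses to Mei and Aisha → score 2.
Aisha: beats Nadia, Yuki, and Fatima; loses to Mei → score 3.
Mei has the best pairwise record.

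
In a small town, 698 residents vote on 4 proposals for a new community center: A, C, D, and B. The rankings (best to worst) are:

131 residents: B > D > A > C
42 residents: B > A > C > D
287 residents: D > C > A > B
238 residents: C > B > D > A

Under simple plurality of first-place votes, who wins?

D

First-place votes: A 0, C 238, D 287, B 173.
D has the most first-place votes.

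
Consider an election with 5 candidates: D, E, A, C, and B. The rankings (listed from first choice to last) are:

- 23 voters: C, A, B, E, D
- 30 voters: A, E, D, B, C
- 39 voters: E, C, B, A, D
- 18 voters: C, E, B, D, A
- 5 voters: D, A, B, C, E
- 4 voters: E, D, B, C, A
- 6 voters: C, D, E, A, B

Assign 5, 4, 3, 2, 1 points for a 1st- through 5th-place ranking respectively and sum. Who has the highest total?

D: 23·1 + 30·3 + 39·1 + 18·2 + 5·5 + 4·4 + 6·4 = 253
E: 23·2 + 30·4 + 39·5 + 18·4 + 5·1 + 4·5 + 6·3 = 476
A: 23·4 + 30·5 + 39·2 + 18·1 + 5·4 + 4·1 + 6·2 = 374
C: 23·5 + 30·1 + 39·4 + 18·5 + 5·2 + 4·2 + 6·5 = 439
B: 23·3 + 30·2 + 39·3 + 18·3 + 5·3 + 4·3 + 6·1 = 333
E has the highest Borda score (476).

E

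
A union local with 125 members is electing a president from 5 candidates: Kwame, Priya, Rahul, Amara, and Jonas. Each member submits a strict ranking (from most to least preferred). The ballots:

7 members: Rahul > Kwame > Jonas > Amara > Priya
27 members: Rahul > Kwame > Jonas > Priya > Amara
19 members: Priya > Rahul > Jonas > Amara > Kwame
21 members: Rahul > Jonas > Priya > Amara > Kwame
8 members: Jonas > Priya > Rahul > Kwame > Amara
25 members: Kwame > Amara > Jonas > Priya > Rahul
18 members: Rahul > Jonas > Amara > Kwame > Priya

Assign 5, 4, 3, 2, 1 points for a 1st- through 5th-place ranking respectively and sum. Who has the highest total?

Kwame: 7·4 + 27·4 + 19·1 + 21·1 + 8·2 + 25·5 + 18·2 = 353
Priya: 7·1 + 27·2 + 19·5 + 21·3 + 8·4 + 25·2 + 18·1 = 319
Rahul: 7·5 + 27·5 + 19·4 + 21·5 + 8·3 + 25·1 + 18·5 = 490
Amara: 7·2 + 27·1 + 19·2 + 21·2 + 8·1 + 25·4 + 18·3 = 283
Jonas: 7·3 + 27·3 + 19·3 + 21·4 + 8·5 + 25·3 + 18·4 = 430
Rahul has the highest Borda score (490).

Rahul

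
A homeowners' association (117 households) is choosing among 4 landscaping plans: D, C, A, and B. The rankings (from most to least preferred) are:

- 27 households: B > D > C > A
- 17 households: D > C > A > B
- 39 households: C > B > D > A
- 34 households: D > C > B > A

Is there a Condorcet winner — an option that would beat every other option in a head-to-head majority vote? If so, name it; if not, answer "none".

Checking pairwise contests:
B beats D 66–51.
D beats C 78–39.
D beats A 117–0.
C beats B 90–27.
Every option loses at least one head-to-head, so there is no Condorcet winner.

none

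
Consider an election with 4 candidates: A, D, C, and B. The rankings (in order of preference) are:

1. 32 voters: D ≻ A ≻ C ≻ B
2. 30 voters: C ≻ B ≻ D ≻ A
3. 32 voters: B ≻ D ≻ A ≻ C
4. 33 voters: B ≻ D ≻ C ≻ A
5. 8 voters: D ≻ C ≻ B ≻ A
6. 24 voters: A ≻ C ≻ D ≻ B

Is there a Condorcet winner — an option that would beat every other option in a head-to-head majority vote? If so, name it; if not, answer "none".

Checking pairwise contests:
D beats A 135–24.
B beats D 95–64.
A beats C 88–71.
C beats B 94–65.
Every option loses at least one head-to-head, so there is no Condorcet winner.

none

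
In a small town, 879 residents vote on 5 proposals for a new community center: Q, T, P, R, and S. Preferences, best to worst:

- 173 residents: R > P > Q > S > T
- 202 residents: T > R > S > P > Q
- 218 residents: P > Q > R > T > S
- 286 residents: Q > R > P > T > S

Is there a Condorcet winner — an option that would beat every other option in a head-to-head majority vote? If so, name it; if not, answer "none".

Checking pairwise contests:
P beats Q 593–286.
Q beats T 677–202.
R beats P 661–218.
Q beats R 504–375.
Q beats S 677–202.
Every option loses at least one head-to-head, so there is no Condorcet winner.

none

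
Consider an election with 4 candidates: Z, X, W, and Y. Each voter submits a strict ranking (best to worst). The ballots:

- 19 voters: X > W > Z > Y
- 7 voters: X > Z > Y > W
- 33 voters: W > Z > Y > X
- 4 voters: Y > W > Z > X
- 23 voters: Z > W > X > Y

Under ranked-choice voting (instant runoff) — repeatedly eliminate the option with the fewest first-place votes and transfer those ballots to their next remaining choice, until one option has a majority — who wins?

W

Round 1: Z 23, X 26, W 33, Y 4. Eliminate Y.
Round 2: Z 23, X 26, W 37. Eliminate Z.
Round 3: X 26, W 60. W has a majority.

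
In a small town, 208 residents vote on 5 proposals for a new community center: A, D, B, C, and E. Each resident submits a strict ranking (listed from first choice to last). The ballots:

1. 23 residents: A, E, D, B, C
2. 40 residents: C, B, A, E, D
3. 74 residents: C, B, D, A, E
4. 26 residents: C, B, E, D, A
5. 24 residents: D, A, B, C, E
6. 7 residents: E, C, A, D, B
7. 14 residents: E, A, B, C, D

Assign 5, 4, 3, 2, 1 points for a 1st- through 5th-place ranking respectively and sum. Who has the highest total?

C

A: 23·5 + 40·3 + 74·2 + 26·1 + 24·4 + 7·3 + 14·4 = 582
D: 23·3 + 40·1 + 74·3 + 26·2 + 24·5 + 7·2 + 14·1 = 531
B: 23·2 + 40·4 + 74·4 + 26·4 + 24·3 + 7·1 + 14·3 = 727
C: 23·1 + 40·5 + 74·5 + 26·5 + 24·2 + 7·4 + 14·2 = 827
E: 23·4 + 40·2 + 74·1 + 26·3 + 24·1 + 7·5 + 14·5 = 453
C has the highest Borda score (827).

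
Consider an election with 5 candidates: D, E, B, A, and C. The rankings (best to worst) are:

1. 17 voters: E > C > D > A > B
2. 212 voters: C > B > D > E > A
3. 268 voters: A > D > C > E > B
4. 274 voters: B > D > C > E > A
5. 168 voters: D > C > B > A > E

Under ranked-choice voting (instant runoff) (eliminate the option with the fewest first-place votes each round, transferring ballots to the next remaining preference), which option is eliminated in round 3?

A

Round 1: D 168, E 17, B 274, A 268, C 212. Eliminate E.
Round 2: D 168, B 274, A 268, C 229. Eliminate D.
Round 3: B 274, A 268, C 397. Eliminate A.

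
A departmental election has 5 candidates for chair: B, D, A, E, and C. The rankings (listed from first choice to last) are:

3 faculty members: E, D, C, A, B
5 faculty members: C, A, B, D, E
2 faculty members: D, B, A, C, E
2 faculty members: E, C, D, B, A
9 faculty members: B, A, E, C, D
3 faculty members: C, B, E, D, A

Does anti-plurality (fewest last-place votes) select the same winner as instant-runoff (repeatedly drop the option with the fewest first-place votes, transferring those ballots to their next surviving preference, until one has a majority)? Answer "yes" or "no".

Anti-plurality — last-place votes: B 3, D 9, A 5, E 7, C 0. Winner: C.
Instant-runoff — R1 B 9, D 2, A 0, E 5, C 8 (A out); R2 B 9, D 2, E 5, C 8 (D out); R3 B 11, E 5, C 8 (E out); R4 B 11, C 13 (C winner). Winner: C.
The two methods agree.

yes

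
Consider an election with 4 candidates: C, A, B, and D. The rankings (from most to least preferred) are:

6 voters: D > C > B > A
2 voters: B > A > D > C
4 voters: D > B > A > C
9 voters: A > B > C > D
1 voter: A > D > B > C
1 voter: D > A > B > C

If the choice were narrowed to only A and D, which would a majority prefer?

Voters preferring A to D: 12; preferring D to A: 11.
A wins the head-to-head.

A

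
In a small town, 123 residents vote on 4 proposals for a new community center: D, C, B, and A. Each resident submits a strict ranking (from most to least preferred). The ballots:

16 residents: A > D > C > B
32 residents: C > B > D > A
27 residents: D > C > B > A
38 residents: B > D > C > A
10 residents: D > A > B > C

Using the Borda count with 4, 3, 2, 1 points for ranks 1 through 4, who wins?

D

D: 16·3 + 32·2 + 27·4 + 38·3 + 10·4 = 374
C: 16·2 + 32·4 + 27·3 + 38·2 + 10·1 = 327
B: 16·1 + 32·3 + 27·2 + 38·4 + 10·2 = 338
A: 16·4 + 32·1 + 27·1 + 38·1 + 10·3 = 191
D has the highest Borda score (374).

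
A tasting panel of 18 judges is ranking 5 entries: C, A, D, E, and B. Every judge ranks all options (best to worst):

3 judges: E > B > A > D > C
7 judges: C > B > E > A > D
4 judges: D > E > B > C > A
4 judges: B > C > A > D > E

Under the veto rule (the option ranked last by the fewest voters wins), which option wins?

B

Last-place votes: C 3, A 4, D 7, E 4, B 0.
B is ranked last by the fewest voters, so B wins.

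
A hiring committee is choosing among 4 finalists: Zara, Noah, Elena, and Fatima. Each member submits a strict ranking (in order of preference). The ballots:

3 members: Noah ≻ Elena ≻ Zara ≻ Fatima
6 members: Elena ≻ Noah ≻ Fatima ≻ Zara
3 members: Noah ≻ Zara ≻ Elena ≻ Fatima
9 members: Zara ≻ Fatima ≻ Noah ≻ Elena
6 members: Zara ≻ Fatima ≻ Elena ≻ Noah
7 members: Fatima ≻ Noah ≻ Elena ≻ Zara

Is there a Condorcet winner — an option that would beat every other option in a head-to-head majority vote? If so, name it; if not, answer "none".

Checking pairwise contests:
Noah beats Zara 19–15.
Fatima beats Noah 22–12.
Zara beats Elena 18–16.
Zara beats Fatima 21–13.
Every option loses at least one head-to-head, so there is no Condorcet winner.

none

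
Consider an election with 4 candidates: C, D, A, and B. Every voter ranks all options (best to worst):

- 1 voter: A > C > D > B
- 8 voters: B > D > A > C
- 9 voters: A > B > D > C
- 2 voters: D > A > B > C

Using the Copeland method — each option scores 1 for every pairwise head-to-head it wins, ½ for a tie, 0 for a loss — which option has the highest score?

A

C: loses to D, A, and B → score 0.
D: beats C; ties A; loses to B → score 1.5.
A: beats C and B; ties D → score 2.5.
B: beats C and D; loses to A → score 2.
A has the best pairwise record.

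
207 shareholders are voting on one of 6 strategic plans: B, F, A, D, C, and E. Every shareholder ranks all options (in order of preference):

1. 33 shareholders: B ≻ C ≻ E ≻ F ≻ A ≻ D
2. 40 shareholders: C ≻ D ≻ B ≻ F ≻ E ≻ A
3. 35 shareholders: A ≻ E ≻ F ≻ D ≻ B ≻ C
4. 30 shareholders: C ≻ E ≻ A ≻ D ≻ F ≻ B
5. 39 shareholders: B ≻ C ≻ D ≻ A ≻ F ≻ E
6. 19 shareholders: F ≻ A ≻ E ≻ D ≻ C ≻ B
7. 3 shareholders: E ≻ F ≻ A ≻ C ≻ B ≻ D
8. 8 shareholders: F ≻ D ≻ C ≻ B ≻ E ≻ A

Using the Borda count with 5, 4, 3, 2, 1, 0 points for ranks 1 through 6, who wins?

C

B: 33·5 + 40·3 + 35·1 + 30·0 + 39·5 + 19·0 + 3·1 + 8·2 = 534
F: 33·2 + 40·2 + 35·3 + 30·1 + 39·1 + 19·5 + 3·4 + 8·5 = 467
A: 33·1 + 40·0 + 35·5 + 30·3 + 39·2 + 19·4 + 3·3 + 8·0 = 461
D: 33·0 + 40·4 + 35·2 + 30·2 + 39·3 + 19·2 + 3·0 + 8·4 = 477
C: 33·4 + 40·5 + 35·0 + 30·5 + 39·4 + 19·1 + 3·2 + 8·3 = 687
E: 33·3 + 40·1 + 35·4 + 30·4 + 39·0 + 19·3 + 3·5 + 8·1 = 479
C has the highest Borda score (687).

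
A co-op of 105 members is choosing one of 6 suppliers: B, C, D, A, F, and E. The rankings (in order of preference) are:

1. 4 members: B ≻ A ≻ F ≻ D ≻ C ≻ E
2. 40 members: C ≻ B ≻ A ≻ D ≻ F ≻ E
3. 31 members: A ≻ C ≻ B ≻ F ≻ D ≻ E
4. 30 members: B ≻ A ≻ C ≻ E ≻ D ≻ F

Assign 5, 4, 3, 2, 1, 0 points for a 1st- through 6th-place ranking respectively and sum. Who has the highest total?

B

B: 4·5 + 40·4 + 31·3 + 30·5 = 423
C: 4·1 + 40·5 + 31·4 + 30·3 = 418
D: 4·2 + 40·2 + 31·1 + 30·1 = 149
A: 4·4 + 40·3 + 31·5 + 30·4 = 411
F: 4·3 + 40·1 + 31·2 + 30·0 = 114
E: 4·0 + 40·0 + 31·0 + 30·2 = 60
B has the highest Borda score (423).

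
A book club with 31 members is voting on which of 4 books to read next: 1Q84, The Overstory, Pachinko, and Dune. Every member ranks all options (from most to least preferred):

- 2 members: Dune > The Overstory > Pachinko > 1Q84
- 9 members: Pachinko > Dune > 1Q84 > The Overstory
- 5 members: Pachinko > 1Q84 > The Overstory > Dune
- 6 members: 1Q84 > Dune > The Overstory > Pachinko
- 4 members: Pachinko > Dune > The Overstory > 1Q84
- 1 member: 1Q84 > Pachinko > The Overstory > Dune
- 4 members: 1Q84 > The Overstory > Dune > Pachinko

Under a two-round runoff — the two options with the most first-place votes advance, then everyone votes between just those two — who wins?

Pachinko

Round 1 first-place votes: 1Q84 11, The Overstory 0, Pachinko 18, Dune 2.
Pachinko and 1Q84 advance.
Runoff: Pachinko is preferred to 1Q84 by 20 voters; 1Q84 by 11.
Pachinko wins the runoff.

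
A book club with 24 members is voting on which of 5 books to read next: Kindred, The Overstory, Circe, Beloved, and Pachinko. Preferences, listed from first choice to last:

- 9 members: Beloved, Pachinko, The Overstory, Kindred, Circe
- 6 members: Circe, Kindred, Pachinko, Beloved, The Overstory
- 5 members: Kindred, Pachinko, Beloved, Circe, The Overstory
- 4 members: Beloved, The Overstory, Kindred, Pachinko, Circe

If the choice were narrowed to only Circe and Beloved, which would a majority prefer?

Voters preferring Circe to Beloved: 6; preferring Beloved to Circe: 18.
Beloved wins the head-to-head.

Beloved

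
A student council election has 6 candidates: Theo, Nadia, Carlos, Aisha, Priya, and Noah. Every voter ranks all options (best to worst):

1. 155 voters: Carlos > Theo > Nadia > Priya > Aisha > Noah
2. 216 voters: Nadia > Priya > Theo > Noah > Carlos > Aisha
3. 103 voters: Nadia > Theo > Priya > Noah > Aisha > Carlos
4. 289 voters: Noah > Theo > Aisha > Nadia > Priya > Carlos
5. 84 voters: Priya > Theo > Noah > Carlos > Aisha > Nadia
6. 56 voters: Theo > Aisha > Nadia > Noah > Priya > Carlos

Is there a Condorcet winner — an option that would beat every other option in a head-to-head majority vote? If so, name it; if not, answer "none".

Theo vs Nadia: 584–319 for Theo.
Theo vs Carlos: 748–155 for Theo.
Theo vs Aisha: 903–0 for Theo.
Theo vs Priya: 603–300 for Theo.
Theo vs Noah: 614–289 for Theo.
Theo beats every other option head-to-head.

Theo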